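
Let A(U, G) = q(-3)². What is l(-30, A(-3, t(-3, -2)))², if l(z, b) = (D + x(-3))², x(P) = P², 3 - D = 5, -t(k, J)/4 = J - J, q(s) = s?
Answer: 2401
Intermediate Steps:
t(k, J) = 0 (t(k, J) = -4*(J - J) = -4*0 = 0)
A(U, G) = 9 (A(U, G) = (-3)² = 9)
D = -2 (D = 3 - 1*5 = 3 - 5 = -2)
l(z, b) = 49 (l(z, b) = (-2 + (-3)²)² = (-2 + 9)² = 7² = 49)
l(-30, A(-3, t(-3, -2)))² = 49² = 2401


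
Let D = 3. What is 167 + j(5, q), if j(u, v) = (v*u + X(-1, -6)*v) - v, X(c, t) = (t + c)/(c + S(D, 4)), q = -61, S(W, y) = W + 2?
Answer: 119/4 ≈ 29.750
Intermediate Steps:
S(W, y) = 2 + W
X(c, t) = (c + t)/(5 + c) (X(c, t) = (t + c)/(c + (2 + 3)) = (c + t)/(c + 5) = (c + t)/(5 + c))
j(u, v) = -11*v/4 + u*v (j(u, v) = (v*u + ((-1 - 6)/(5 - 1))*v) - v = (u*v + (-7/4)*v) - v = (u*v + ((¼)*(-7))*v) - v = (u*v - 7*v/4) - v = (-7*v/4 + u*v) - v = -11*v/4 + u*v)
167 + j(5, q) = 167 + (¼)*(-61)*(-11 + 4*5) = 167 + (¼)*(-61)*(-11 + 20) = 167 + (¼)*(-61)*9 = 167 - 549/4 = 119/4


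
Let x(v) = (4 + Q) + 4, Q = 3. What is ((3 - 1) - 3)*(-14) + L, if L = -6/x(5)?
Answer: 148/11 ≈ 13.455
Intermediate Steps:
x(v) = 11 (x(v) = (4 + 3) + 4 = 7 + 4 = 11)
L = -6/11 ≈ -0.54545
((3 - 1) - 3)*(-14) + L = ((3 - 1) - 3)*(-14) - 6/11 = (2 - 3)*(-14) - 6/11 = -1*(-14) - 6/11 = 14 - 6/11 = 148/11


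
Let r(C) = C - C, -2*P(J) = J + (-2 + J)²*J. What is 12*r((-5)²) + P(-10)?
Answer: 725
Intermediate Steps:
P(J) = -J/2 - J*(-2 + J)²/2 (P(J) = -(J + (-2 + J)²*J)/2 = -(J + J*(-2 + J)²)/2 = -J/2 - J*(-2 + J)²/2)
r(C) = 0
12*r((-5)²) + P(-10) = 12*0 - ½*(-10)*(1 + (-2 - 10)²) = 0 - ½*(-10)*(1 + (-12)²) = 0 - ½*(-10)*(1 + 144) = 0 - ½*(-10)*145 = 0 + 725 = 725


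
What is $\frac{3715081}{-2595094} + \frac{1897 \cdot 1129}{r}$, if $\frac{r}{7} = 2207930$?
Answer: $- \frac{1852161606796}{1432446473855} \approx -1.293$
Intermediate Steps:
$r = 15455510$ ($r = 7 \cdot 2207930 = 15455510$)
$\frac{3715081}{-2595094} + \frac{1897 \cdot 1129}{r} = \frac{3715081}{-2595094} + \frac{1897 \cdot 1129}{15455510} = 3715081 \left(- \frac{1}{2595094}\right) + 2141713 \cdot \frac{1}{15455510} = - \frac{3715081}{2595094} + \frac{305959}{2207930} = - \frac{1852161606796}{1432446473855}$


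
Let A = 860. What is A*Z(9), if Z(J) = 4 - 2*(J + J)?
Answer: -27520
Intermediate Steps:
Z(J) = 4 - 4*J (Z(J) = 4 - 2*2*J = 4 - 4*J)
A*Z(9) = 860*(4 - 4*9) = 860*(4 - 36) = 860*(-32) = -27520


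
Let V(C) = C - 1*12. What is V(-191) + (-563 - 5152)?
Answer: -5918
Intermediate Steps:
V(C) = -12 + C (V(C) = C - 12 = -12 + C)
V(-191) + (-563 - 5152) = (-12 - 191) + (-563 - 5152) = -203 - 5715 = -5918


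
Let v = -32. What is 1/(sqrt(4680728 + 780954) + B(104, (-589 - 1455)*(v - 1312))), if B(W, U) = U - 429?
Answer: 2746707/7544393882167 - sqrt(5461682)/7544393882167 ≈ 3.6376e-7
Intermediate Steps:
B(W, U) = -429 + U
1/(sqrt(4680728 + 780954) + B(104, (-589 - 1455)*(v - 1312))) = 1/(sqrt(4680728 + 780954) + (-429 + (-589 - 1455)*(-32 - 1312))) = 1/(sqrt(5461682) + (-429 - 2044*(-1344))) = 1/(sqrt(5461682) + (-429 + 2747136)) = 1/(sqrt(5461682) + 2746707) = 1/(2746707 + sqrt(5461682))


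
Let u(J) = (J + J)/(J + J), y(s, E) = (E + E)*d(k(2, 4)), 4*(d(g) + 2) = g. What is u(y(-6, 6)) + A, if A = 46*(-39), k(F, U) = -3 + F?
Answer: -1793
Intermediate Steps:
d(g) = -2 + g/4
y(s, E) = -9*E/2 (y(s, E) = (E + E)*(-2 + (-3 + 2)/4) = (2*E)*(-2 + (¼)*(-1)) = (2*E)*(-2 - ¼) = (2*E)*(-9/4) = -9*E/2)
u(J) = 1 (u(J) = (2*J)/((2*J)) = (2*J)*(1/(2*J)) = 1)
A = -1794
u(y(-6, 6)) + A = 1 - 1794 = -1793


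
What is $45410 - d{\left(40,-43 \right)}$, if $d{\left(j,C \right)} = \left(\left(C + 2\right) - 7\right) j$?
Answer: $47330$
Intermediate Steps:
$d{\left(j,C \right)} = j \left(-5 + C\right)$ ($d{\left(j,C \right)} = \left(\left(2 + C\right) - 7\right) j = \left(-5 + C\right) j = j \left(-5 + C\right)$)
$45410 - d{\left(40,-43 \right)} = 45410 - 40 \left(-5 - 43\right) = 45410 - 40 \left(-48\right) = 45410 - -1920 = 45410 + 1920 = 47330$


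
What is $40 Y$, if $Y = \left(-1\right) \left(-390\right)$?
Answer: $15600$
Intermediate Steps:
$Y = 390$
$40 Y = 40 \cdot 390 = 15600$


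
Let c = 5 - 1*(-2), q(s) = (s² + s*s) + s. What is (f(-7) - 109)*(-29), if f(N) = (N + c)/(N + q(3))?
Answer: 3161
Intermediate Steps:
q(s) = s + 2*s² (q(s) = (s² + s²) + s = 2*s² + s = s + 2*s²)
c = 7 (c = 5 + 2 = 7)
f(N) = (7 + N)/(21 + N) (f(N) = (N + 7)/(N + 3*(1 + 2*3)) = (7 + N)/(N + 3*(1 + 6)) = (7 + N)/(N + 3*7) = (7 + N)/(N + 21) = (7 + N)/(21 + N))
(f(-7) - 109)*(-29) = ((7 - 7)/(21 - 7) - 109)*(-29) = (0/14 - 109)*(-29) = ((1/14)*0 - 109)*(-29) = (0 - 109)*(-29) = -109*(-29) = 3161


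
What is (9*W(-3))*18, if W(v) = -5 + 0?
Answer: -810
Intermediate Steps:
W(v) = -5
(9*W(-3))*18 = (9*(-5))*18 = -45*18 = -810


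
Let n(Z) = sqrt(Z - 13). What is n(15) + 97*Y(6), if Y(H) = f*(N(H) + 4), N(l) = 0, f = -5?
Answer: -1940 + sqrt(2) ≈ -1938.6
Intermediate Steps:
Y(H) = -20 (Y(H) = -5*(0 + 4) = -5*4 = -20)
n(Z) = sqrt(-13 + Z)
n(15) + 97*Y(6) = sqrt(-13 + 15) + 97*(-20) = sqrt(2) - 1940 = -1940 + sqrt(2)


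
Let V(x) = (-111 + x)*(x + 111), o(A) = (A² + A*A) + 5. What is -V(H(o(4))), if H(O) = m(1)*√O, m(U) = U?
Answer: 12284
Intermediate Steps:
o(A) = 5 + 2*A² (o(A) = (A² + A²) + 5 = 2*A² + 5 = 5 + 2*A²)
H(O) = √O (H(O) = 1*√O = √O)
V(x) = (-111 + x)*(111 + x)
-V(H(o(4))) = -(-12321 + (√(5 + 2*4²))²) = -(-12321 + (√(5 + 2*16))²) = -(-12321 + (√(5 + 32))²) = -(-12321 + (√37)²) = -(-12321 + 37) = -1*(-12284) = 12284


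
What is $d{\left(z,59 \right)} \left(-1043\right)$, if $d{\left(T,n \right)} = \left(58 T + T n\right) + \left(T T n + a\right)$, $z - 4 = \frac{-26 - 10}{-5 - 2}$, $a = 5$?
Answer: $- \frac{43854425}{7} \approx -6.2649 \cdot 10^{6}$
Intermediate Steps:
$z = \frac{64}{7}$ ($z = 4 + \frac{-26 - 10}{-5 - 2} = 4 - \frac{36}{-7} = 4 - - \frac{36}{7} = 4 + \frac{36}{7} = \frac{64}{7} \approx 9.1429$)
$d{\left(T,n \right)} = 5 + 58 T + T n + n T^{2}$ ($d{\left(T,n \right)} = \left(58 T + T n\right) + \left(T T n + 5\right) = \left(58 T + T n\right) + \left(T^{2} n + 5\right) = \left(58 T + T n\right) + \left(n T^{2} + 5\right) = \left(58 T + T n\right) + \left(5 + n T^{2}\right) = 5 + 58 T + T n + n T^{2}$)
$d{\left(z,59 \right)} \left(-1043\right) = \left(5 + 58 \cdot \frac{64}{7} + \frac{64}{7} \cdot 59 + 59 \left(\frac{64}{7}\right)^{2}\right) \left(-1043\right) = \left(5 + \frac{3712}{7} + \frac{3776}{7} + 59 \cdot \frac{4096}{49}\right) \left(-1043\right) = \left(5 + \frac{3712}{7} + \frac{3776}{7} + \frac{241664}{49}\right) \left(-1043\right) = \frac{294325}{49} \left(-1043\right) = - \frac{43854425}{7}$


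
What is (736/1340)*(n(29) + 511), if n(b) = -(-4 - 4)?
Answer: 95496/335 ≈ 285.06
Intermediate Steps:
n(b) = 8 (n(b) = -1*(-8) = 8)
(736/1340)*(n(29) + 511) = (736/1340)*(8 + 511) = (736*(1/1340))*519 = (184/335)*519 = 95496/335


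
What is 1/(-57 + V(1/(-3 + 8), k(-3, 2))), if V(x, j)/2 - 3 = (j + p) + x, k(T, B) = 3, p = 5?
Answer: -5/173 ≈ -0.028902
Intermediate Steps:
V(x, j) = 16 + 2*j + 2*x (V(x, j) = 6 + 2*((j + 5) + x) = 6 + 2*((5 + j) + x) = 6 + 2*(5 + j + x) = 6 + (10 + 2*j + 2*x) = 16 + 2*j + 2*x)
1/(-57 + V(1/(-3 + 8), k(-3, 2))) = 1/(-57 + (16 + 2*3 + 2/(-3 + 8))) = 1/(-57 + (16 + 6 + 2/5)) = 1/(-57 + (16 + 6 + 2*(⅕))) = 1/(-57 + (16 + 6 + ⅖)) = 1/(-57 + 112/5) = 1/(-173/5) = -5/173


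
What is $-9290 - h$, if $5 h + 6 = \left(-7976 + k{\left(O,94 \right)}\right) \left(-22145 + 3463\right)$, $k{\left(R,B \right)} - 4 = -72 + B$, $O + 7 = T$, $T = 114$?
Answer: $- \frac{148568344}{5} \approx -2.9714 \cdot 10^{7}$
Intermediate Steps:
$O = 107$ ($O = -7 + 114 = 107$)
$k{\left(R,B \right)} = -68 + B$ ($k{\left(R,B \right)} = 4 + \left(-72 + B\right) = -68 + B$)
$h = \frac{148521894}{5}$ ($h = - \frac{6}{5} + \frac{\left(-7976 + \left(-68 + 94\right)\right) \left(-22145 + 3463\right)}{5} = - \frac{6}{5} + \frac{\left(-7976 + 26\right) \left(-18682\right)}{5} = - \frac{6}{5} + \frac{\left(-7950\right) \left(-18682\right)}{5} = - \frac{6}{5} + \frac{1}{5} \cdot 148521900 = - \frac{6}{5} + 29704380 = \frac{148521894}{5} \approx 2.9704 \cdot 10^{7}$)
$-9290 - h = -9290 - \frac{148521894}{5} = - \frac{148568344}{5}$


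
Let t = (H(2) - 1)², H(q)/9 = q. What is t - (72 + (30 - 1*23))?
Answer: 210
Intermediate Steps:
H(q) = 9*q
t = 289 (t = (9*2 - 1)² = (18 - 1)² = 17² = 289)
t - (72 + (30 - 1*23)) = 289 - (72 + (30 - 1*23)) = 289 - (72 + (30 - 23)) = 289 - (72 + 7) = 289 - 1*79 = 289 - 79 = 210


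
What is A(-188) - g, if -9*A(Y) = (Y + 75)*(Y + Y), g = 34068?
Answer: -349100/9 ≈ -38789.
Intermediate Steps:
A(Y) = -2*Y*(75 + Y)/9 (A(Y) = -(Y + 75)*(Y + Y)/9 = -(75 + Y)*2*Y/9 = -2*Y*(75 + Y)/9)
A(-188) - g = -2/9*(-188)*(75 - 188) - 1*34068 = -2/9*(-188)*(-113) - 34068 = -42488/9 - 34068 = -349100/9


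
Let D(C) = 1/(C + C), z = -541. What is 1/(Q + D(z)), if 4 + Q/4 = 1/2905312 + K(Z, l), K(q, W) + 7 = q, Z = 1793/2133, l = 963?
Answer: -838148374584/34061111547499 ≈ -0.024607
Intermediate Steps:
Z = 1793/2133 (Z = 1793*(1/2133) = 1793/2133 ≈ 0.84060)
K(q, W) = -7 + q
D(C) = 1/(2*C)
Q = -62958108907/1549257624 (Q = -16 + 4*(1/2905312 + (-7 + 1793/2133)) = -16 + 4*(1/2905312 - 13138/2133) = -16 + 4*(-38169986923/6197030496) = -16 - 38169986923/1549257624 = -62958108907/1549257624 ≈ -40.638)
1/(Q + D(z)) = 1/(-62958108907/1549257624 + (1/2)/(-541)) = 1/(-62958108907/1549257624 + (1/2)*(-1/541)) = 1/(-62958108907/1549257624 - 1/1082) = 1/(-34061111547499/838148374584) = -838148374584/34061111547499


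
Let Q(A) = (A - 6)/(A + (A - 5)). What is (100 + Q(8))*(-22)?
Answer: -2204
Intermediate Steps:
Q(A) = (-6 + A)/(-5 + 2*A) (Q(A) = (-6 + A)/(A + (-5 + A)) = (-6 + A)/(-5 + 2*A))
(100 + Q(8))*(-22) = (100 + (-6 + 8)/(-5 + 2*8))*(-22) = (100 + 2/(-5 + 16))*(-22) = (100 + 2/11)*(-22) = (1102/11)*(-22) = -2204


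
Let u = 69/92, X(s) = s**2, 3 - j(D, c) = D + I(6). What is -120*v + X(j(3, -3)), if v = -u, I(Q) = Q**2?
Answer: 1386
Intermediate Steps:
j(D, c) = -33 - D (j(D, c) = 3 - (D + 6**2) = 3 - (D + 36) = 3 - (36 + D) = 3 + (-36 - D) = -33 - D)
u = 3/4 (u = 69*(1/92) = 3/4 ≈ 0.75000)
v = -3/4 (v = -1*3/4 = -3/4 ≈ -0.75000)
-120*v + X(j(3, -3)) = -120*(-3/4) + (-33 - 1*3)**2 = 90 + (-33 - 3)**2 = 90 + (-36)**2 = 90 + 1296 = 1386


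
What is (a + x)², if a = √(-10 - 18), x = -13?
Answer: 141 - 52*I*√7 ≈ 141.0 - 137.58*I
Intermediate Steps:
a = 2*I*√7 (a = √(-28) = 2*I*√7 ≈ 5.2915*I)
(a + x)² = (2*I*√7 - 13)² = (-13 + 2*I*√7)²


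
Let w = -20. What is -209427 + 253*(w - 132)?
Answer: -247883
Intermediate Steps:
-209427 + 253*(w - 132) = -209427 + 253*(-20 - 132) = -209427 + 253*(-152) = -209427 - 38456 = -247883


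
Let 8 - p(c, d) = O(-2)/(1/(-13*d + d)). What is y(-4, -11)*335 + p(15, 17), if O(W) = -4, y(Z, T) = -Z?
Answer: 532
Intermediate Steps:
p(c, d) = 8 - 48*d (p(c, d) = 8 - (-4)/(1/(-13*d + d)) = 8 - (-4)/(1/(-12*d)) = 8 - (-4)/((-1/(12*d))) = 8 - (-4)*(-12*d) = 8 - 48*d)
y(-4, -11)*335 + p(15, 17) = -1*(-4)*335 + (8 - 48*17) = 4*335 + (8 - 816) = 1340 - 808 = 532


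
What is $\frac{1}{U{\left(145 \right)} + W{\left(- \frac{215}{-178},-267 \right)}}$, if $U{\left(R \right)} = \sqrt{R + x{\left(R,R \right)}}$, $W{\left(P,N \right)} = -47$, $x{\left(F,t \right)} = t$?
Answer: $- \frac{47}{1919} - \frac{\sqrt{290}}{1919} \approx -0.033366$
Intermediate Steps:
$U{\left(R \right)} = \sqrt{2} \sqrt{R}$ ($U{\left(R \right)} = \sqrt{R + R} = \sqrt{2 R} = \sqrt{2} \sqrt{R}$)
$\frac{1}{U{\left(145 \right)} + W{\left(- \frac{215}{-178},-267 \right)}} = \frac{1}{\sqrt{2} \sqrt{145} - 47} = \frac{1}{\sqrt{290} - 47} = \frac{1}{-47 + \sqrt{290}}$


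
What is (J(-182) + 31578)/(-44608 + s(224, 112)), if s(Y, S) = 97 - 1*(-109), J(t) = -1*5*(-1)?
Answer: -31583/44402 ≈ -0.71130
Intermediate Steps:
J(t) = 5 (J(t) = -5*(-1) = 5)
s(Y, S) = 206 (s(Y, S) = 97 + 109 = 206)
(J(-182) + 31578)/(-44608 + s(224, 112)) = (5 + 31578)/(-44608 + 206) = 31583/(-44402) = 31583*(-1/44402) = -31583/44402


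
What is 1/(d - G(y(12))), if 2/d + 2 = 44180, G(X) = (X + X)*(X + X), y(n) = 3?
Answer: -22089/795203 ≈ -0.027778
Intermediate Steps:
G(X) = 4*X² (G(X) = (2*X)*(2*X) = 4*X²)
d = 1/22089 (d = 2/(-2 + 44180) = 2/44178 = 2*(1/44178) = 1/22089 ≈ 4.5271e-5)
1/(d - G(y(12))) = 1/(1/22089 - 4*3²) = 1/(1/22089 - 4*9) = 1/(1/22089 - 1*36) = 1/(1/22089 - 36) = 1/(-795203/22089) = -22089/795203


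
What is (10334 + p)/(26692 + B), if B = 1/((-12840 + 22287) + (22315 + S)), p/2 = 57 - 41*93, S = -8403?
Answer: 65919098/623498429 ≈ 0.10572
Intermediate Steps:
p = -7512 (p = 2*(57 - 41*93) = 2*(57 - 3813) = 2*(-3756) = -7512)
B = 1/23359 (B = 1/((-12840 + 22287) + (22315 - 8403)) = 1/(9447 + 13912) = 1/23359 ≈ 4.2810e-5)
(10334 + p)/(26692 + B) = (10334 - 7512)/(26692 + 1/23359) = 2822/(623498429/23359) = 2822*(23359/623498429) = 65919098/623498429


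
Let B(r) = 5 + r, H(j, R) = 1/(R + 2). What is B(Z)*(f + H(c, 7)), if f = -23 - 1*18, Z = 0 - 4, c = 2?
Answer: -368/9 ≈ -40.889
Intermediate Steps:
H(j, R) = 1/(2 + R)
Z = -4
f = -41 (f = -23 - 18 = -41)
B(Z)*(f + H(c, 7)) = (5 - 4)*(-41 + 1/(2 + 7)) = 1*(-41 + 1/9) = 1*(-368/9) = -368/9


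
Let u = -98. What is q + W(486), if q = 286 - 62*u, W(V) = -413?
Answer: 5949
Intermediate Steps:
q = 6362 (q = 286 - 62*(-98) = 286 + 6076 = 6362)
q + W(486) = 6362 - 413 = 5949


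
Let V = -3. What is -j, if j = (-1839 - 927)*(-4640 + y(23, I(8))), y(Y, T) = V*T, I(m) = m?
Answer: -12900624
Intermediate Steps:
y(Y, T) = -3*T
j = 12900624 (j = (-1839 - 927)*(-4640 - 3*8) = -2766*(-4640 - 24) = -2766*(-4664) = 12900624)
-j = -1*12900624 = -12900624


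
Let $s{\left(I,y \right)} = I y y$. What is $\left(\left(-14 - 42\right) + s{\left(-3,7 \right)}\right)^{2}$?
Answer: $41209$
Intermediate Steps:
$s{\left(I,y \right)} = I y^{2}$
$\left(\left(-14 - 42\right) + s{\left(-3,7 \right)}\right)^{2} = \left(\left(-14 - 42\right) - 3 \cdot 7^{2}\right)^{2} = \left(\left(-14 - 42\right) - 147\right)^{2} = \left(-56 - 147\right)^{2} = \left(-203\right)^{2} = 41209$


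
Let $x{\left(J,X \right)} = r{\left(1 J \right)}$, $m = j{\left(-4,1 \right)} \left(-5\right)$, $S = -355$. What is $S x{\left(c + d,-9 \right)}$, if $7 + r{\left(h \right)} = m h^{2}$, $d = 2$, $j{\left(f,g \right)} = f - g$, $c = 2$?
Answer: $-139515$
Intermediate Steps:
$m = 25$ ($m = \left(-4 - 1\right) \left(-5\right) = \left(-5\right) \left(-5\right) = 25$)
$r{\left(h \right)} = -7 + 25 h^{2}$
$x{\left(J,X \right)} = -7 + 25 J^{2}$ ($x{\left(J,X \right)} = -7 + 25 \left(1 J\right)^{2} = -7 + 25 J^{2}$)
$S x{\left(c + d,-9 \right)} = - 355 \left(-7 + 25 \left(2 + 2\right)^{2}\right) = - 355 \left(-7 + 25 \cdot 4^{2}\right) = - 355 \left(-7 + 25 \cdot 16\right) = - 355 \left(-7 + 400\right) = \left(-355\right) 393 = -139515$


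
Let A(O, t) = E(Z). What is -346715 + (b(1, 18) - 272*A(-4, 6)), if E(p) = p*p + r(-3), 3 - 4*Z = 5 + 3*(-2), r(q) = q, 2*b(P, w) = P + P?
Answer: -346170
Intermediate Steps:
b(P, w) = P (b(P, w) = (P + P)/2 = (2*P)/2 = P)
Z = 1 (Z = ¾ - (5 + 3*(-2))/4 = ¾ - (5 - 6)/4 = ¾ - ¼*(-1) = ¾ + ¼ = 1)
E(p) = -3 + p² (E(p) = p*p - 3 = p² - 3 = -3 + p²)
A(O, t) = -2 (A(O, t) = -3 + 1² = -3 + 1 = -2)
-346715 + (b(1, 18) - 272*A(-4, 6)) = -346715 + (1 - 272*(-2)) = -346715 + (1 + 544) = -346715 + 545 = -346170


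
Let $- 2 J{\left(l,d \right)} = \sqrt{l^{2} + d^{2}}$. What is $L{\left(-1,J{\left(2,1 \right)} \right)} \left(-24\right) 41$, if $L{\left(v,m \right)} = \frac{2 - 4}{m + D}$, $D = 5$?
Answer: $\frac{7872}{19} + \frac{3936 \sqrt{5}}{95} \approx 506.96$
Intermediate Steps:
$J{\left(l,d \right)} = - \frac{\sqrt{d^{2} + l^{2}}}{2}$ ($J{\left(l,d \right)} = - \frac{\sqrt{l^{2} + d^{2}}}{2} = - \frac{\sqrt{d^{2} + l^{2}}}{2}$)
$L{\left(v,m \right)} = - \frac{2}{5 + m}$ ($L{\left(v,m \right)} = \frac{2 - 4}{m + 5} = - \frac{2}{5 + m}$)
$L{\left(-1,J{\left(2,1 \right)} \right)} \left(-24\right) 41 = - \frac{2}{5 - \frac{\sqrt{1^{2} + 2^{2}}}{2}} \left(-24\right) 41 = - \frac{2}{5 - \frac{\sqrt{1 + 4}}{2}} \left(-24\right) 41 = - \frac{2}{5 - \frac{\sqrt{5}}{2}} \left(-24\right) 41 = \frac{48}{5 - \frac{\sqrt{5}}{2}} \cdot 41 = \frac{1968}{5 - \frac{\sqrt{5}}{2}}$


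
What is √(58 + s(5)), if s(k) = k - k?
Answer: √58 ≈ 7.6158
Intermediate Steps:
s(k) = 0
√(58 + s(5)) = √(58 + 0) = √58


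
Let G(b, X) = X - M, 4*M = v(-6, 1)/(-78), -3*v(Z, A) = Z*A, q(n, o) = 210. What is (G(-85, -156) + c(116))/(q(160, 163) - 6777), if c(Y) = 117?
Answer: 553/93132 ≈ 0.0059378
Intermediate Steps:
v(Z, A) = -A*Z/3 (v(Z, A) = -Z*A/3 = -A*Z/3)
M = -1/156 (M = (-⅓*1*(-6)/(-78))/4 = (2*(-1/78))/4 = (¼)*(-1/39) = -1/156 ≈ -0.0064103)
G(b, X) = 1/156 + X (G(b, X) = X - 1*(-1/156) = X + 1/156 = 1/156 + X)
(G(-85, -156) + c(116))/(q(160, 163) - 6777) = ((1/156 - 156) + 117)/(210 - 6777) = (-24335/156 + 117)/(-6567) = -6083/156*(-1/6567) = 553/93132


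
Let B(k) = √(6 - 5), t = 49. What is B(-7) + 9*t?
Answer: 442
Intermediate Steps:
B(k) = 1 (B(k) = √1 = 1)
B(-7) + 9*t = 1 + 9*49 = 1 + 441 = 442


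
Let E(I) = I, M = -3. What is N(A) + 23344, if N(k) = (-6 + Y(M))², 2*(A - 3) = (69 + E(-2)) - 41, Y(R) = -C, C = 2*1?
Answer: 23408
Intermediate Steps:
C = 2
Y(R) = -2 (Y(R) = -1*2 = -2)
A = 16 (A = 3 + ((69 - 2) - 41)/2 = 3 + (67 - 41)/2 = 3 + (½)*26 = 3 + 13 = 16)
N(k) = 64 (N(k) = (-6 - 2)² = (-8)² = 64)
N(A) + 23344 = 64 + 23344 = 23408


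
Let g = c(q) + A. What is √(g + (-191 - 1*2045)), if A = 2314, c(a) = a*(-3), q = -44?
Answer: √210 ≈ 14.491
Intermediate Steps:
c(a) = -3*a
g = 2446 (g = -3*(-44) + 2314 = 132 + 2314 = 2446)
√(g + (-191 - 1*2045)) = √(2446 + (-191 - 1*2045)) = √(2446 + (-191 - 2045)) = √(2446 - 2236) = √210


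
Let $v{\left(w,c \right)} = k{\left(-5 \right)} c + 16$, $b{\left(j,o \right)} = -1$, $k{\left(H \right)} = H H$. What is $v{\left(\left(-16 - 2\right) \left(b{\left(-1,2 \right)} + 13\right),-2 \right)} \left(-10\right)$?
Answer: $340$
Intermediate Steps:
$k{\left(H \right)} = H^{2}$
$v{\left(w,c \right)} = 16 + 25 c$ ($v{\left(w,c \right)} = \left(-5\right)^{2} c + 16 = 25 c + 16 = 16 + 25 c$)
$v{\left(\left(-16 - 2\right) \left(b{\left(-1,2 \right)} + 13\right),-2 \right)} \left(-10\right) = \left(16 + 25 \left(-2\right)\right) \left(-10\right) = \left(16 - 50\right) \left(-10\right) = \left(-34\right) \left(-10\right) = 340$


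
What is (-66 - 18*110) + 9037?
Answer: 6991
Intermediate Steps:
(-66 - 18*110) + 9037 = (-66 - 1980) + 9037 = -2046 + 9037 = 6991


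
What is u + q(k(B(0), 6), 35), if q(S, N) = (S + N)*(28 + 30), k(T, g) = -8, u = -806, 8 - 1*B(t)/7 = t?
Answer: 760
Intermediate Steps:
B(t) = 56 - 7*t
q(S, N) = 58*N + 58*S (q(S, N) = (N + S)*58 = 58*N + 58*S)
u + q(k(B(0), 6), 35) = -806 + (58*35 + 58*(-8)) = -806 + (2030 - 464) = -806 + 1566 = 760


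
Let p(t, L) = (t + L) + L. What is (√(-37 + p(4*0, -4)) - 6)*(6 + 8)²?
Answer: -1176 + 588*I*√5 ≈ -1176.0 + 1314.8*I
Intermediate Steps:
p(t, L) = t + 2*L (p(t, L) = (L + t) + L = t + 2*L)
(√(-37 + p(4*0, -4)) - 6)*(6 + 8)² = (√(-37 + (4*0 + 2*(-4))) - 6)*(6 + 8)² = (√(-37 + (0 - 8)) - 6)*14² = (√(-37 - 8) - 6)*196 = (√(-45) - 6)*196 = (3*I*√5 - 6)*196 = (-6 + 3*I*√5)*196 = -1176 + 588*I*√5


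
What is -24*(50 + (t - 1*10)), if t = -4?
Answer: -864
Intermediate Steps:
-24*(50 + (t - 1*10)) = -24*(50 + (-4 - 1*10)) = -24*(50 + (-4 - 10)) = -24*(50 - 14) = -24*36 = -864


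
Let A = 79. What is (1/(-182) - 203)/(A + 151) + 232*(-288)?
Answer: -2796954707/41860 ≈ -66817.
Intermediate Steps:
(1/(-182) - 203)/(A + 151) + 232*(-288) = (1/(-182) - 203)/(79 + 151) + 232*(-288) = (-1/182 - 203)/230 - 66816 = -36947/182*1/230 - 66816 = -36947/41860 - 66816 = -2796954707/41860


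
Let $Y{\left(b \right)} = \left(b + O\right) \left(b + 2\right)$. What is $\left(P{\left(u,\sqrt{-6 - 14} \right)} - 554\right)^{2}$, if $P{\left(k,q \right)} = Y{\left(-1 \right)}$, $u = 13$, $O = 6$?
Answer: $301401$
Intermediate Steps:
$Y{\left(b \right)} = \left(2 + b\right) \left(6 + b\right)$ ($Y{\left(b \right)} = \left(b + 6\right) \left(b + 2\right) = \left(6 + b\right) \left(2 + b\right) = \left(2 + b\right) \left(6 + b\right)$)
$P{\left(k,q \right)} = 5$ ($P{\left(k,q \right)} = 12 + \left(-1\right)^{2} + 8 \left(-1\right) = 12 + 1 - 8 = 5$)
$\left(P{\left(u,\sqrt{-6 - 14} \right)} - 554\right)^{2} = \left(5 - 554\right)^{2} = \left(-549\right)^{2} = 301401$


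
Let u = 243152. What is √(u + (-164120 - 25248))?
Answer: 18*√166 ≈ 231.91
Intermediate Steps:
√(u + (-164120 - 25248)) = √(243152 + (-164120 - 25248)) = √(243152 - 189368) = √53784 = 18*√166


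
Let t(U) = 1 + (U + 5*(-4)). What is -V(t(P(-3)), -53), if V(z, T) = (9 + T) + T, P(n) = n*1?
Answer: 97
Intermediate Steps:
P(n) = n
t(U) = -19 + U (t(U) = 1 + (U - 20) = 1 + (-20 + U) = -19 + U)
V(z, T) = 9 + 2*T
-V(t(P(-3)), -53) = -(9 + 2*(-53)) = -(9 - 106) = -1*(-97) = 97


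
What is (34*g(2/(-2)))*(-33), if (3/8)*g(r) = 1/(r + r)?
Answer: 1496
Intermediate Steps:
g(r) = 4/(3*r) (g(r) = 8/(3*(r + r)) = 8/(3*((2*r))) = 8*(1/(2*r))/3 = 4/(3*r))
(34*g(2/(-2)))*(-33) = (34*(4/(3*((2/(-2))))))*(-33) = (34*(4/(3*((2*(-½))))))*(-33) = (34*((4/3)/(-1)))*(-33) = (34*((4/3)*(-1)))*(-33) = (34*(-4/3))*(-33) = -136/3*(-33) = 1496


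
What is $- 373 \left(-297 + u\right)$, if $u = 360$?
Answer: $-23499$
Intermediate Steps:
$- 373 \left(-297 + u\right) = - 373 \left(-297 + 360\right) = \left(-373\right) 63 = -23499$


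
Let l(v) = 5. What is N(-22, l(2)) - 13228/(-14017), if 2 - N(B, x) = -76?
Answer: 1106554/14017 ≈ 78.944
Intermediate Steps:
N(B, x) = 78 (N(B, x) = 2 - 1*(-76) = 2 + 76 = 78)
N(-22, l(2)) - 13228/(-14017) = 78 - 13228/(-14017) = 78 - 13228*(-1/14017) = 78 + 13228/14017 = 1106554/14017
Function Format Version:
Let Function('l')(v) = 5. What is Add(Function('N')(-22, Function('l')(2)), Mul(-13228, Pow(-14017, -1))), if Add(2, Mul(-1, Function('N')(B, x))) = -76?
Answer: Rational(1106554, 14017) ≈ 78.944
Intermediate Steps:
Function('N')(B, x) = 78 (Function('N')(B, x) = Add(2, Mul(-1, -76)) = Add(2, 76) = 78)
Add(Function('N')(-22, Function('l')(2)), Mul(-13228, Pow(-14017, -1))) = Add(78, Mul(-13228, Pow(-14017, -1))) = Add(78, Mul(-13228, Rational(-1, 14017))) = Add(78, Rational(13228, 14017)) = Rational(1106554, 14017)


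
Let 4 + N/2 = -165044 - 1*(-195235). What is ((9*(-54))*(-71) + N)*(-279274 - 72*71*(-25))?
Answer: -14371853120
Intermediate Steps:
N = 60374 (N = -8 + 2*(-165044 - 1*(-195235)) = -8 + 2*(-165044 + 195235) = -8 + 2*30191 = -8 + 60382 = 60374)
((9*(-54))*(-71) + N)*(-279274 - 72*71*(-25)) = ((9*(-54))*(-71) + 60374)*(-279274 - 72*71*(-25)) = (-486*(-71) + 60374)*(-279274 - 5112*(-25)) = (34506 + 60374)*(-279274 + 127800) = 94880*(-151474) = -14371853120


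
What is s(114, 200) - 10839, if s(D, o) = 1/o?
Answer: -2167799/200 ≈ -10839.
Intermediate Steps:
s(114, 200) - 10839 = 1/200 - 10839 = -2167799/200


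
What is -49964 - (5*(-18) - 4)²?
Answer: -58800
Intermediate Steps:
-49964 - (5*(-18) - 4)² = -49964 - (-90 - 4)² = -49964 - 1*(-94)² = -49964 - 1*8836 = -49964 - 8836 = -58800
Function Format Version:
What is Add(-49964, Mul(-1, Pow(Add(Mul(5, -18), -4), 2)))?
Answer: -58800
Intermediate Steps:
Add(-49964, Mul(-1, Pow(Add(Mul(5, -18), -4), 2))) = Add(-49964, Mul(-1, Pow(Add(-90, -4), 2))) = Add(-49964, Mul(-1, Pow(-94, 2))) = Add(-49964, Mul(-1, 8836)) = Add(-49964, -8836) = -58800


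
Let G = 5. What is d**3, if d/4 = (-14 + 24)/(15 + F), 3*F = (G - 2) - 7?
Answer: 1728000/68921 ≈ 25.072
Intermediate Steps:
F = -4/3 (F = ((5 - 2) - 7)/3 = (3 - 7)/3 = (1/3)*(-4) = -4/3 ≈ -1.3333)
d = 120/41 (d = 4*((-14 + 24)/(15 - 4/3)) = 4*(10/(41/3)) = 4*(10*(3/41)) = 4*(30/41) = 120/41 ≈ 2.9268)
d**3 = (120/41)**3 = 1728000/68921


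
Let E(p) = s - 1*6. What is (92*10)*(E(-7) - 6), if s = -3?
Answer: -13800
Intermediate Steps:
E(p) = -9 (E(p) = -3 - 1*6 = -3 - 6 = -9)
(92*10)*(E(-7) - 6) = (92*10)*(-9 - 6) = 920*(-15) = -13800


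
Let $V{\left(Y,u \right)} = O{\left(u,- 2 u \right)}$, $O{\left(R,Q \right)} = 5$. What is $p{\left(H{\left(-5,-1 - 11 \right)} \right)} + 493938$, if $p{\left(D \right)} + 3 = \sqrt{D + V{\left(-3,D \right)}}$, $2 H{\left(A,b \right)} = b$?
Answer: $493935 + i \approx 4.9394 \cdot 10^{5} + 1.0 i$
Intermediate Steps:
$H{\left(A,b \right)} = \frac{b}{2}$
$V{\left(Y,u \right)} = 5$
$p{\left(D \right)} = -3 + \sqrt{5 + D}$ ($p{\left(D \right)} = -3 + \sqrt{D + 5} = -3 + \sqrt{5 + D}$)
$p{\left(H{\left(-5,-1 - 11 \right)} \right)} + 493938 = \left(-3 + \sqrt{5 + \frac{-1 - 11}{2}}\right) + 493938 = \left(-3 + \sqrt{5 + \frac{1}{2} \left(-12\right)}\right) + 493938 = \left(-3 + \sqrt{5 - 6}\right) + 493938 = \left(-3 + \sqrt{-1}\right) + 493938 = \left(-3 + i\right) + 493938 = 493935 + i$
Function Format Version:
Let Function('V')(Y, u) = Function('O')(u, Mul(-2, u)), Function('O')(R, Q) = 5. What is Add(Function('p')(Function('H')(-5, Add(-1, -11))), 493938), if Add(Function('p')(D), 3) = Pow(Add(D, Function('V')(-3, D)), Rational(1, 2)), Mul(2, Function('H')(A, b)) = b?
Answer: Add(493935, I) ≈ Add(4.9394e+5, Mul(1.0000, I))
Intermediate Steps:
Function('H')(A, b) = Mul(Rational(1, 2), b)
Function('V')(Y, u) = 5
Function('p')(D) = Add(-3, Pow(Add(5, D), Rational(1, 2))) (Function('p')(D) = Add(-3, Pow(Add(D, 5), Rational(1, 2))) = Add(-3, Pow(Add(5, D), Rational(1, 2))))
Add(Function('p')(Function('H')(-5, Add(-1, -11))), 493938) = Add(Add(-3, Pow(Add(5, Mul(Rational(1, 2), Add(-1, -11))), Rational(1, 2))), 493938) = Add(Add(-3, Pow(Add(5, Mul(Rational(1, 2), -12)), Rational(1, 2))), 493938) = Add(Add(-3, Pow(Add(5, -6), Rational(1, 2))), 493938) = Add(Add(-3, Pow(-1, Rational(1, 2))), 493938) = Add(Add(-3, I), 493938) = Add(493935, I)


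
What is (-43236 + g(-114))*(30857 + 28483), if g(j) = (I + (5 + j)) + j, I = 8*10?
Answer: -2574109860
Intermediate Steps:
I = 80
g(j) = 85 + 2*j (g(j) = (80 + (5 + j)) + j = (85 + j) + j = 85 + 2*j)
(-43236 + g(-114))*(30857 + 28483) = (-43236 + (85 + 2*(-114)))*(30857 + 28483) = (-43236 + (85 - 228))*59340 = (-43236 - 143)*59340 = -43379*59340 = -2574109860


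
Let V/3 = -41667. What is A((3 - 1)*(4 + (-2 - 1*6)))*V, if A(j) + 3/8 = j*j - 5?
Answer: -58625469/8 ≈ -7.3282e+6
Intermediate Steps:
A(j) = -43/8 + j**2 (A(j) = -3/8 + (j*j - 5) = -3/8 + (j**2 - 5) = -3/8 + (-5 + j**2) = -43/8 + j**2)
V = -125001 (V = 3*(-41667) = -125001)
A((3 - 1)*(4 + (-2 - 1*6)))*V = (-43/8 + ((3 - 1)*(4 + (-2 - 1*6)))**2)*(-125001) = (-43/8 + (2*(4 + (-2 - 6)))**2)*(-125001) = (-43/8 + (2*(4 - 8))**2)*(-125001) = (-43/8 + (2*(-4))**2)*(-125001) = (-43/8 + (-8)**2)*(-125001) = (-43/8 + 64)*(-125001) = (469/8)*(-125001) = -58625469/8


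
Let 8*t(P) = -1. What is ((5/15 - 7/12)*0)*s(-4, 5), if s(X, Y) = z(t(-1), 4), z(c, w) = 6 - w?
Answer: 0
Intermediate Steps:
t(P) = -⅛ (t(P) = (⅛)*(-1) = -⅛)
s(X, Y) = 2 (s(X, Y) = 6 - 1*4 = 6 - 4 = 2)
((5/15 - 7/12)*0)*s(-4, 5) = ((5/15 - 7/12)*0)*2 = ((5*(1/15) - 7*1/12)*0)*2 = ((⅓ - 7/12)*0)*2 = -¼*0*2 = 0*2 = 0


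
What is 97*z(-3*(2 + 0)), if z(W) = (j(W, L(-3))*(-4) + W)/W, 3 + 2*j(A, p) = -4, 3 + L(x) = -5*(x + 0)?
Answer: -388/3 ≈ -129.33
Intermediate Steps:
L(x) = -3 - 5*x (L(x) = -3 - 5*(x + 0) = -3 - 5*x)
j(A, p) = -7/2 (j(A, p) = -3/2 + (1/2)*(-4) = -3/2 - 2 = -7/2)
z(W) = (14 + W)/W (z(W) = (-7/2*(-4) + W)/W = (14 + W)/W)
97*z(-3*(2 + 0)) = 97*((14 - 3*(2 + 0))/((-3*(2 + 0)))) = 97*((14 - 3*2)/((-3*2))) = 97*((14 - 6)/(-6)) = 97*(-1/6*8) = 97*(-4/3) = -388/3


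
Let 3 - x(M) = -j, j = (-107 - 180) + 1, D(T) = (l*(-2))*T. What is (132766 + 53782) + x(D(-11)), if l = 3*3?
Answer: 186265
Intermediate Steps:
l = 9
D(T) = -18*T (D(T) = (9*(-2))*T = -18*T)
j = -286 (j = -287 + 1 = -286)
x(M) = -283 (x(M) = 3 - (-1)*(-286) = 3 - 1*286 = 3 - 286 = -283)
(132766 + 53782) + x(D(-11)) = (132766 + 53782) - 283 = 186548 - 283 = 186265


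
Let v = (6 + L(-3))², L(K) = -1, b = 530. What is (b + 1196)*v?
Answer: 43150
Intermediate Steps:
v = 25 (v = (6 - 1)² = 5² = 25)
(b + 1196)*v = (530 + 1196)*25 = 1726*25 = 43150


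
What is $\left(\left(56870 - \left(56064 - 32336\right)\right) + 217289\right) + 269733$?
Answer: $520164$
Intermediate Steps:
$\left(\left(56870 - \left(56064 - 32336\right)\right) + 217289\right) + 269733 = \left(\left(56870 - 23728\right) + 217289\right) + 269733 = \left(33142 + 217289\right) + 269733 = 250431 + 269733 = 520164$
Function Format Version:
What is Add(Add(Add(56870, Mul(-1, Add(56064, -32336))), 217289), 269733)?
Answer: 520164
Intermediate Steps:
Add(Add(Add(56870, Mul(-1, Add(56064, -32336))), 217289), 269733) = Add(Add(Add(56870, Mul(-1, 23728)), 217289), 269733) = Add(Add(Add(56870, -23728), 217289), 269733) = Add(Add(33142, 217289), 269733) = Add(250431, 269733) = 520164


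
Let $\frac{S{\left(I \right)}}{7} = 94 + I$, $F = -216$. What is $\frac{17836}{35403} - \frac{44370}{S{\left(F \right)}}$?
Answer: $\frac{793031527}{15117081} \approx 52.459$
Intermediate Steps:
$S{\left(I \right)} = 658 + 7 I$ ($S{\left(I \right)} = 7 \left(94 + I\right) = 658 + 7 I$)
$\frac{17836}{35403} - \frac{44370}{S{\left(F \right)}} = \frac{17836}{35403} - \frac{44370}{658 + 7 \left(-216\right)} = 17836 \cdot \frac{1}{35403} - \frac{44370}{658 - 1512} = \frac{17836}{35403} - \frac{44370}{-854} = \frac{17836}{35403} - - \frac{22185}{427} = \frac{17836}{35403} + \frac{22185}{427} = \frac{793031527}{15117081}$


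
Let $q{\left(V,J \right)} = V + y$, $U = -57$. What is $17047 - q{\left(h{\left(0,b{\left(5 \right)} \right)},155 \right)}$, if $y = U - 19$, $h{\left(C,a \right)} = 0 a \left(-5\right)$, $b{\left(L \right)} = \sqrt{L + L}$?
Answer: $17123$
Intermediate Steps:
$b{\left(L \right)} = \sqrt{2} \sqrt{L}$ ($b{\left(L \right)} = \sqrt{2 L} = \sqrt{2} \sqrt{L}$)
$h{\left(C,a \right)} = 0$ ($h{\left(C,a \right)} = 0 \left(-5\right) = 0$)
$y = -76$ ($y = -57 - 19 = -76$)
$q{\left(V,J \right)} = -76 + V$ ($q{\left(V,J \right)} = V - 76 = -76 + V$)
$17047 - q{\left(h{\left(0,b{\left(5 \right)} \right)},155 \right)} = 17047 - \left(-76 + 0\right) = 17047 - -76 = 17047 + 76 = 17123$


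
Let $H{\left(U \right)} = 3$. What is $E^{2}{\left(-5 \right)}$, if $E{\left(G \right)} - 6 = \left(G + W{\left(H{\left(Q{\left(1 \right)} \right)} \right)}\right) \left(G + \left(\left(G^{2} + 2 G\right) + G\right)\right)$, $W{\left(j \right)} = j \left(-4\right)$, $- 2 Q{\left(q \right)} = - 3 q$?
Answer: $6241$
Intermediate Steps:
$Q{\left(q \right)} = \frac{3 q}{2}$ ($Q{\left(q \right)} = - \frac{\left(-3\right) q}{2} = \frac{3 q}{2}$)
$W{\left(j \right)} = - 4 j$
$E{\left(G \right)} = 6 + \left(-12 + G\right) \left(G^{2} + 4 G\right)$ ($E{\left(G \right)} = 6 + \left(G - 12\right) \left(G + \left(\left(G^{2} + 2 G\right) + G\right)\right) = 6 + \left(G - 12\right) \left(G + \left(G^{2} + 3 G\right)\right) = 6 + \left(-12 + G\right) \left(G^{2} + 4 G\right)$)
$E^{2}{\left(-5 \right)} = \left(6 + \left(-5\right)^{3} - -240 - 8 \left(-5\right)^{2}\right)^{2} = \left(6 - 125 + 240 - 200\right)^{2} = \left(-79\right)^{2} = 6241$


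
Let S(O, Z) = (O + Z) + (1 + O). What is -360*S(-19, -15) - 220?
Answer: 18500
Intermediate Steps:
S(O, Z) = 1 + Z + 2*O
-360*S(-19, -15) - 220 = -360*(1 - 15 + 2*(-19)) - 220 = -360*(1 - 15 - 38) - 220 = -360*(-52) - 220 = 18720 - 220 = 18500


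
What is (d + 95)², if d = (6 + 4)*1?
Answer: 11025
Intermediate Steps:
d = 10 (d = 10*1 = 10)
(d + 95)² = (10 + 95)² = 105² = 11025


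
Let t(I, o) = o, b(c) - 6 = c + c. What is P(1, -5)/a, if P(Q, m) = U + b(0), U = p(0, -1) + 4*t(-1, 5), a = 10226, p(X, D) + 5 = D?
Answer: 10/5113 ≈ 0.0019558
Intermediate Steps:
p(X, D) = -5 + D
b(c) = 6 + 2*c (b(c) = 6 + (c + c) = 6 + 2*c)
U = 14 (U = (-5 - 1) + 4*5 = -6 + 20 = 14)
P(Q, m) = 20 (P(Q, m) = 14 + (6 + 2*0) = 14 + (6 + 0) = 14 + 6 = 20)
P(1, -5)/a = 20/10226 = 20*(1/10226) = 10/5113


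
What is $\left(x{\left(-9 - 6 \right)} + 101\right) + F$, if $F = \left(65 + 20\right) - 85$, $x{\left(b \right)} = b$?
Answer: $86$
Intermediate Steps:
$F = 0$ ($F = 85 - 85 = 0$)
$\left(x{\left(-9 - 6 \right)} + 101\right) + F = \left(\left(-9 - 6\right) + 101\right) + 0 = \left(-15 + 101\right) + 0 = 86 + 0 = 86$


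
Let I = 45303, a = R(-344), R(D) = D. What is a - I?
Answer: -45647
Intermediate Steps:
a = -344
a - I = -344 - 1*45303 = -344 - 45303 = -45647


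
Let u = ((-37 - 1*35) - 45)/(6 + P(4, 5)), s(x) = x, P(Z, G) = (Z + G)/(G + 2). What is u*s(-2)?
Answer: 546/17 ≈ 32.118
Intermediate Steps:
P(Z, G) = (G + Z)/(2 + G)
u = -273/17 (u = ((-37 - 1*35) - 45)/(6 + (5 + 4)/(2 + 5)) = ((-37 - 35) - 45)/(6 + 9/7) = (-72 - 45)/(6 + (⅐)*9) = -117/(6 + 9/7) = -117/51/7 = -117*7/51 = -273/17 ≈ -16.059)
u*s(-2) = -273/17*(-2) = 546/17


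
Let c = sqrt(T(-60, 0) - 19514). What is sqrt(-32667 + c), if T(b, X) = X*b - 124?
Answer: sqrt(-32667 + 3*I*sqrt(2182)) ≈ 0.3877 + 180.74*I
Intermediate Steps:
T(b, X) = -124 + X*b
c = 3*I*sqrt(2182) (c = sqrt((-124 + 0*(-60)) - 19514) = sqrt((-124 + 0) - 19514) = sqrt(-124 - 19514) = sqrt(-19638) = 3*I*sqrt(2182) ≈ 140.14*I)
sqrt(-32667 + c) = sqrt(-32667 + 3*I*sqrt(2182))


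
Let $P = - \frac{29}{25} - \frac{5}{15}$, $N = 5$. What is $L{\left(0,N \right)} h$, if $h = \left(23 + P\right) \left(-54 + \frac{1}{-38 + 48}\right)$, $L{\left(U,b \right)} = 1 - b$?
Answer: $\frac{1738814}{375} \approx 4636.8$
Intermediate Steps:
$P = - \frac{112}{75}$ ($P = \left(-29\right) \frac{1}{25} - \frac{1}{3} = - \frac{29}{25} - \frac{1}{3} = - \frac{112}{75} \approx -1.4933$)
$h = - \frac{869407}{750}$ ($h = \left(23 - \frac{112}{75}\right) \left(-54 + \frac{1}{-38 + 48}\right) = \frac{1613 \left(-54 + \frac{1}{10}\right)}{75} = \frac{1613}{75} \left(- \frac{539}{10}\right) = - \frac{869407}{750} \approx -1159.2$)
$L{\left(0,N \right)} h = \left(1 - 5\right) \left(- \frac{869407}{750}\right) = \left(-4\right) \left(- \frac{869407}{750}\right) = \frac{1738814}{375}$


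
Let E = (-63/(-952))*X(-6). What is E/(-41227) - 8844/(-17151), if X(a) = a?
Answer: 8264683687/16027243612 ≈ 0.51567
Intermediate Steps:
E = -27/68 (E = -63/(-952)*(-6) = -63*(-1/952)*(-6) = (9/136)*(-6) = -27/68 ≈ -0.39706)
E/(-41227) - 8844/(-17151) = -27/68/(-41227) - 8844/(-17151) = -27/68*(-1/41227) - 8844*(-1/17151) = 27/2803436 + 2948/5717 = 8264683687/16027243612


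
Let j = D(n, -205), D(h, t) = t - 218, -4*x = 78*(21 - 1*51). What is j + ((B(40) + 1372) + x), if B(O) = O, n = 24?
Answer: 1574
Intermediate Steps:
x = 585 (x = -39*(21 - 1*51)/2 = -39*(21 - 51)/2 = -39*(-30)/2 = -1/4*(-2340) = 585)
D(h, t) = -218 + t
j = -423 (j = -218 - 205 = -423)
j + ((B(40) + 1372) + x) = -423 + ((40 + 1372) + 585) = -423 + (1412 + 585) = -423 + 1997 = 1574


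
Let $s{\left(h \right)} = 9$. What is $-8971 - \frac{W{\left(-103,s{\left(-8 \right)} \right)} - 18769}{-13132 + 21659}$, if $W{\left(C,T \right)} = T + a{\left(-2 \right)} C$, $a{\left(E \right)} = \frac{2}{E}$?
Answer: $- \frac{76477060}{8527} \approx -8968.8$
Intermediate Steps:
$W{\left(C,T \right)} = T - C$ ($W{\left(C,T \right)} = T + \frac{2}{-2} C = T + 2 \left(- \frac{1}{2}\right) C = T - C$)
$-8971 - \frac{W{\left(-103,s{\left(-8 \right)} \right)} - 18769}{-13132 + 21659} = -8971 - \frac{\left(9 - -103\right) - 18769}{-13132 + 21659} = -8971 - \frac{\left(9 + 103\right) - 18769}{8527} = -8971 - \left(112 - 18769\right) \frac{1}{8527} = -8971 - \left(-18657\right) \frac{1}{8527} = -8971 - - \frac{18657}{8527} = -8971 + \frac{18657}{8527} = - \frac{76477060}{8527}$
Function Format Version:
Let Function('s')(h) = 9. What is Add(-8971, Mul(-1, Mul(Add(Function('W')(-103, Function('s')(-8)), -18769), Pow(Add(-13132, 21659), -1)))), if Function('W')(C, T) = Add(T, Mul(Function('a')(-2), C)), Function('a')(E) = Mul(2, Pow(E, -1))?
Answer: Rational(-76477060, 8527) ≈ -8968.8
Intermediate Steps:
Function('W')(C, T) = Add(T, Mul(-1, C)) (Function('W')(C, T) = Add(T, Mul(Mul(2, Pow(-2, -1)), C)) = Add(T, Mul(Mul(2, Rational(-1, 2)), C)) = Add(T, Mul(-1, C)))
Add(-8971, Mul(-1, Mul(Add(Function('W')(-103, Function('s')(-8)), -18769), Pow(Add(-13132, 21659), -1)))) = Add(-8971, Mul(-1, Mul(Add(Add(9, Mul(-1, -103)), -18769), Pow(Add(-13132, 21659), -1)))) = Add(-8971, Mul(-1, Mul(Add(Add(9, 103), -18769), Pow(8527, -1)))) = Add(-8971, Mul(-1, Mul(Add(112, -18769), Rational(1, 8527)))) = Add(-8971, Mul(-1, Mul(-18657, Rational(1, 8527)))) = Add(-8971, Mul(-1, Rational(-18657, 8527))) = Add(-8971, Rational(18657, 8527)) = Rational(-76477060, 8527)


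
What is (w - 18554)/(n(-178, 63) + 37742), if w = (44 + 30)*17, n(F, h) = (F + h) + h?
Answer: -8648/18845 ≈ -0.45890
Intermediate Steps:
n(F, h) = F + 2*h
w = 1258 (w = 74*17 = 1258)
(w - 18554)/(n(-178, 63) + 37742) = (1258 - 18554)/((-178 + 2*63) + 37742) = -17296/((-178 + 126) + 37742) = -17296/(-52 + 37742) = -17296/37690 = -17296*1/37690 = -8648/18845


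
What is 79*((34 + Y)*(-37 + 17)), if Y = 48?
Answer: -129560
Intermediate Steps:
79*((34 + Y)*(-37 + 17)) = 79*((34 + 48)*(-37 + 17)) = 79*(82*(-20)) = 79*(-1640) = -129560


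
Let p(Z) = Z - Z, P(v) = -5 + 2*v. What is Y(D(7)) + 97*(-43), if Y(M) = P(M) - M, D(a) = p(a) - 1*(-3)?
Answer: -4173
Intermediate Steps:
p(Z) = 0
D(a) = 3 (D(a) = 0 - 1*(-3) = 0 + 3 = 3)
Y(M) = -5 + M (Y(M) = (-5 + 2*M) - M = -5 + M)
Y(D(7)) + 97*(-43) = (-5 + 3) + 97*(-43) = -2 - 4171 = -4173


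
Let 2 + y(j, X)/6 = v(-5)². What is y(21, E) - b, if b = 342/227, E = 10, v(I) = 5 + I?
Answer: -3066/227 ≈ -13.507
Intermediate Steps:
b = 342/227 (b = 342*(1/227) = 342/227 ≈ 1.5066)
y(j, X) = -12 (y(j, X) = -12 + 6*(5 - 5)² = -12 + 6*0² = -12 + 6*0 = -12 + 0 = -12)
y(21, E) - b = -12 - 1*342/227 = -12 - 342/227 = -3066/227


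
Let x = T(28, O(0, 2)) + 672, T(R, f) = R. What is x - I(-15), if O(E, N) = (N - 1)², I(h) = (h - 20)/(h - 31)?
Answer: 32165/46 ≈ 699.24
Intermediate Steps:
I(h) = (-20 + h)/(-31 + h)
O(E, N) = (-1 + N)²
x = 700 (x = 28 + 672 = 700)
x - I(-15) = 700 - (-20 - 15)/(-31 - 15) = 700 - (-35)/(-46) = 700 - (-1)*(-35)/46 = 700 - 1*35/46 = 700 - 35/46 = 32165/46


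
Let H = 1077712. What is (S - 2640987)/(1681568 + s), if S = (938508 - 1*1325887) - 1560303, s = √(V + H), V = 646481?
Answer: -7716158952992/2827669214431 + 13766007*√191577/2827669214431 ≈ -2.7267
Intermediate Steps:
s = 3*√191577 (s = √(646481 + 1077712) = √1724193 = 3*√191577 ≈ 1313.1)
S = -1947682 (S = (938508 - 1325887) - 1560303 = -387379 - 1560303 = -1947682)
(S - 2640987)/(1681568 + s) = (-1947682 - 2640987)/(1681568 + 3*√191577) = -4588669/(1681568 + 3*√191577)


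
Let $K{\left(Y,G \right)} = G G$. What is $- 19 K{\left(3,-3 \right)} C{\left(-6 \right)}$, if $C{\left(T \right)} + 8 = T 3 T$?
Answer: $-17100$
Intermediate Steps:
$K{\left(Y,G \right)} = G^{2}$
$C{\left(T \right)} = -8 + 3 T^{2}$ ($C{\left(T \right)} = -8 + T 3 T = -8 + 3 T T = -8 + 3 T^{2}$)
$- 19 K{\left(3,-3 \right)} C{\left(-6 \right)} = - 19 \left(-3\right)^{2} \left(-8 + 3 \left(-6\right)^{2}\right) = \left(-19\right) 9 \left(-8 + 3 \cdot 36\right) = - 171 \left(-8 + 108\right) = \left(-171\right) 100 = -17100$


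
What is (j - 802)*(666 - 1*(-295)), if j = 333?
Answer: -450709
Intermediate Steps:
(j - 802)*(666 - 1*(-295)) = (333 - 802)*(666 - 1*(-295)) = -469*(666 + 295) = -469*961 = -450709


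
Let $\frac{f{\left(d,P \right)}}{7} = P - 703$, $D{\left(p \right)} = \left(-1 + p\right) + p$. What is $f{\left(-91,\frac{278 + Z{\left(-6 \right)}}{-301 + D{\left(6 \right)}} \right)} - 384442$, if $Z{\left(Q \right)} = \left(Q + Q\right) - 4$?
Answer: $- \frac{56458552}{145} \approx -3.8937 \cdot 10^{5}$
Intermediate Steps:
$D{\left(p \right)} = -1 + 2 p$
$Z{\left(Q \right)} = -4 + 2 Q$ ($Z{\left(Q \right)} = 2 Q - 4 = -4 + 2 Q$)
$f{\left(d,P \right)} = -4921 + 7 P$ ($f{\left(d,P \right)} = 7 \left(P - 703\right) = 7 \left(-703 + P\right) = -4921 + 7 P$)
$f{\left(-91,\frac{278 + Z{\left(-6 \right)}}{-301 + D{\left(6 \right)}} \right)} - 384442 = \left(-4921 + 7 \frac{278 + \left(-4 + 2 \left(-6\right)\right)}{-301 + \left(-1 + 2 \cdot 6\right)}\right) - 384442 = \left(-4921 + 7 \frac{278 - 16}{-301 + \left(-1 + 12\right)}\right) - 384442 = \left(-4921 + 7 \frac{278 - 16}{-301 + 11}\right) - 384442 = \left(-4921 + 7 \frac{262}{-290}\right) - 384442 = \left(-4921 + 7 \cdot 262 \left(- \frac{1}{290}\right)\right) - 384442 = \left(-4921 + 7 \left(- \frac{131}{145}\right)\right) - 384442 = \left(-4921 - \frac{917}{145}\right) - 384442 = - \frac{714462}{145} - 384442 = - \frac{56458552}{145}$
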